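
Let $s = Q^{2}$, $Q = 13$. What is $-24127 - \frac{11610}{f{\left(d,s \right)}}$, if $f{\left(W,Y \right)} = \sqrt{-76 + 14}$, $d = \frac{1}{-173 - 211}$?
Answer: $-24127 + \frac{5805 i \sqrt{62}}{31} \approx -24127.0 + 1474.5 i$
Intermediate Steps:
$s = 169$ ($s = 13^{2} = 169$)
$d = - \frac{1}{384}$ ($d = \frac{1}{-384} = - \frac{1}{384} \approx -0.0026042$)
$f{\left(W,Y \right)} = i \sqrt{62}$ ($f{\left(W,Y \right)} = \sqrt{-62} = i \sqrt{62}$)
$-24127 - \frac{11610}{f{\left(d,s \right)}} = -24127 - \frac{11610}{i \sqrt{62}} = -24127 - 11610 \left(- \frac{i \sqrt{62}}{62}\right) = -24127 - - \frac{5805 i \sqrt{62}}{31} = -24127 + \frac{5805 i \sqrt{62}}{31}$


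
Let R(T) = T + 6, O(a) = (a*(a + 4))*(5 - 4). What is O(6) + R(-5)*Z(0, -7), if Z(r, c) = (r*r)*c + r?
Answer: 60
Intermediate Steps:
O(a) = a*(4 + a) (O(a) = (a*(4 + a))*1 = a*(4 + a))
R(T) = 6 + T
Z(r, c) = r + c*r**2 (Z(r, c) = r**2*c + r = c*r**2 + r = r + c*r**2)
O(6) + R(-5)*Z(0, -7) = 6*(4 + 6) + (6 - 5)*(0*(1 - 7*0)) = 6*10 + 1*(0*(1 + 0)) = 60 + 1*(0*1) = 60 + 1*0 = 60 + 0 = 60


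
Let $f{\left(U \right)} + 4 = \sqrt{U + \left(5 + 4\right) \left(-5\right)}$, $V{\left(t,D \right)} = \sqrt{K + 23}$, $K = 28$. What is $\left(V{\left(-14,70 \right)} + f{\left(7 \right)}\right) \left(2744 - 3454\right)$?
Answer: $2840 - 710 \sqrt{51} - 710 i \sqrt{38} \approx -2230.4 - 4376.7 i$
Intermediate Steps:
$V{\left(t,D \right)} = \sqrt{51}$ ($V{\left(t,D \right)} = \sqrt{28 + 23} = \sqrt{51}$)
$f{\left(U \right)} = -4 + \sqrt{-45 + U}$ ($f{\left(U \right)} = -4 + \sqrt{U + \left(5 + 4\right) \left(-5\right)} = -4 + \sqrt{U + 9 \left(-5\right)} = -4 + \sqrt{U - 45} = -4 + \sqrt{-45 + U}$)
$\left(V{\left(-14,70 \right)} + f{\left(7 \right)}\right) \left(2744 - 3454\right) = \left(\sqrt{51} - \left(4 - \sqrt{-45 + 7}\right)\right) \left(2744 - 3454\right) = \left(\sqrt{51} - \left(4 - \sqrt{-38}\right)\right) \left(-710\right) = \left(\sqrt{51} - \left(4 - i \sqrt{38}\right)\right) \left(-710\right) = \left(-4 + \sqrt{51} + i \sqrt{38}\right) \left(-710\right) = 2840 - 710 \sqrt{51} - 710 i \sqrt{38}$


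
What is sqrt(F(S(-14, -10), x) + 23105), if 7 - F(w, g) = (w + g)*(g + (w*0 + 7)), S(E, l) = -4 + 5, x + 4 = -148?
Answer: sqrt(1217) ≈ 34.885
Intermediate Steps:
x = -152 (x = -4 - 148 = -152)
S(E, l) = 1
F(w, g) = 7 - (7 + g)*(g + w) (F(w, g) = 7 - (w + g)*(g + (w*0 + 7)) = 7 - (g + w)*(g + (0 + 7)) = 7 - (g + w)*(g + 7) = 7 - (g + w)*(7 + g) = 7 - (7 + g)*(g + w))
sqrt(F(S(-14, -10), x) + 23105) = sqrt((7 - 1*(-152)**2 - 7*(-152) - 7*1 - 1*(-152)*1) + 23105) = sqrt((7 - 1*23104 + 1064 - 7 + 152) + 23105) = sqrt((7 - 23104 + 1064 - 7 + 152) + 23105) = sqrt(-21888 + 23105) = sqrt(1217)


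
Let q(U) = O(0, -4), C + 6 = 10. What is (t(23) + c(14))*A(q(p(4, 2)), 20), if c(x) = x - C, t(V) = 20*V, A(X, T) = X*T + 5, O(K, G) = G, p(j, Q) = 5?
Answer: -35250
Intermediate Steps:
C = 4 (C = -6 + 10 = 4)
q(U) = -4
A(X, T) = 5 + T*X (A(X, T) = T*X + 5 = 5 + T*X)
c(x) = -4 + x (c(x) = x - 1*4 = x - 4 = -4 + x)
(t(23) + c(14))*A(q(p(4, 2)), 20) = (20*23 + (-4 + 14))*(5 + 20*(-4)) = (460 + 10)*(5 - 80) = 470*(-75) = -35250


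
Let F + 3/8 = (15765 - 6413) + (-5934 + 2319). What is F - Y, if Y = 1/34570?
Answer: 793260501/138280 ≈ 5736.6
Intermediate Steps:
F = 45893/8 (F = -3/8 + ((15765 - 6413) + (-5934 + 2319)) = -3/8 + (9352 - 3615) = -3/8 + 5737 = 45893/8 ≈ 5736.6)
Y = 1/34570 ≈ 2.8927e-5
F - Y = 45893/8 - 1*1/34570 = 45893/8 - 1/34570 = 793260501/138280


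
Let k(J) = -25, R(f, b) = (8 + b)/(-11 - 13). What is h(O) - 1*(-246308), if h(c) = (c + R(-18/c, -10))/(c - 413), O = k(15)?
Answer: 1294595147/5256 ≈ 2.4631e+5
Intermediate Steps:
R(f, b) = -⅓ - b/24 (R(f, b) = (8 + b)/(-24) = (8 + b)*(-1/24) = -⅓ - b/24)
O = -25
h(c) = (1/12 + c)/(-413 + c) (h(c) = (c + (-⅓ - 1/24*(-10)))/(c - 413) = (c + (-⅓ + 5/12))/(-413 + c) = (c + 1/12)/(-413 + c) = (1/12 + c)/(-413 + c))
h(O) - 1*(-246308) = (1/12 - 25)/(-413 - 25) - 1*(-246308) = -299/12/(-438) + 246308 = -1/438*(-299/12) + 246308 = 299/5256 + 246308 = 1294595147/5256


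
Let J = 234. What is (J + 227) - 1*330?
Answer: 131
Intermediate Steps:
(J + 227) - 1*330 = (234 + 227) - 1*330 = 461 - 330 = 131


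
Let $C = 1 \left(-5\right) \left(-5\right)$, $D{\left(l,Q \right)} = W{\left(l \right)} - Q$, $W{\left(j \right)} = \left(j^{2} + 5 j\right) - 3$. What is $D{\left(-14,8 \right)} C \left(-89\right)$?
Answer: $-255875$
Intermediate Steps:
$W{\left(j \right)} = -3 + j^{2} + 5 j$
$D{\left(l,Q \right)} = -3 + l^{2} - Q + 5 l$ ($D{\left(l,Q \right)} = \left(-3 + l^{2} + 5 l\right) - Q = -3 + l^{2} - Q + 5 l$)
$C = 25$ ($C = \left(-5\right) \left(-5\right) = 25$)
$D{\left(-14,8 \right)} C \left(-89\right) = \left(-3 + \left(-14\right)^{2} - 8 + 5 \left(-14\right)\right) 25 \left(-89\right) = \left(-3 + 196 - 8 - 70\right) 25 \left(-89\right) = 115 \cdot 25 \left(-89\right) = 2875 \left(-89\right) = -255875$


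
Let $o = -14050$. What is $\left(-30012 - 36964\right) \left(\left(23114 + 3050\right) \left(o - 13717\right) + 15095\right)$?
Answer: $48656770894368$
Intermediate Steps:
$\left(-30012 - 36964\right) \left(\left(23114 + 3050\right) \left(o - 13717\right) + 15095\right) = \left(-30012 - 36964\right) \left(\left(23114 + 3050\right) \left(-14050 - 13717\right) + 15095\right) = - 66976 \left(26164 \left(-27767\right) + 15095\right) = - 66976 \left(-726495788 + 15095\right) = \left(-66976\right) \left(-726480693\right) = 48656770894368$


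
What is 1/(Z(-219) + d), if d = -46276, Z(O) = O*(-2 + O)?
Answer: 1/2123 ≈ 0.00047103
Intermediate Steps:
1/(Z(-219) + d) = 1/(-219*(-2 - 219) - 46276) = 1/(-219*(-221) - 46276) = 1/(48399 - 46276) = 1/2123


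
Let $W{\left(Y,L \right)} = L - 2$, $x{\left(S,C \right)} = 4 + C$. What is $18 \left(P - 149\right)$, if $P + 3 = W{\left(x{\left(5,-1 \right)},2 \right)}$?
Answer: $-2736$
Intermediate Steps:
$W{\left(Y,L \right)} = -2 + L$ ($W{\left(Y,L \right)} = L - 2 = -2 + L$)
$P = -3$ ($P = -3 + \left(-2 + 2\right) = -3 + 0 = -3$)
$18 \left(P - 149\right) = 18 \left(-3 - 149\right) = 18 \left(-152\right) = -2736$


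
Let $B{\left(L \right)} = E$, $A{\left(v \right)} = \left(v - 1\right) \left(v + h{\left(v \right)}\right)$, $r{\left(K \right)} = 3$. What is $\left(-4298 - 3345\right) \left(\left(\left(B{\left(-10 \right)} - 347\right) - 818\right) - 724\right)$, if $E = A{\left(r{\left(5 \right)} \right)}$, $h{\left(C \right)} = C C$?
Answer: $14254195$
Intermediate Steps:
$h{\left(C \right)} = C^{2}$
$A{\left(v \right)} = \left(-1 + v\right) \left(v + v^{2}\right)$ ($A{\left(v \right)} = \left(v - 1\right) \left(v + v^{2}\right) = \left(-1 + v\right) \left(v + v^{2}\right)$)
$E = 24$ ($E = 3^{3} - 3 = 27 - 3 = 24$)
$B{\left(L \right)} = 24$
$\left(-4298 - 3345\right) \left(\left(\left(B{\left(-10 \right)} - 347\right) - 818\right) - 724\right) = \left(-4298 - 3345\right) \left(\left(\left(24 - 347\right) - 818\right) - 724\right) = - 7643 \left(\left(-323 - 818\right) - 724\right) = - 7643 \left(-1141 - 724\right) = \left(-7643\right) \left(-1865\right) = 14254195$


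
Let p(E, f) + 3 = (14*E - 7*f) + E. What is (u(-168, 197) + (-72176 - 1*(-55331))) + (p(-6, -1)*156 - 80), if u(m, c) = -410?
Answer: -30751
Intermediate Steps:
p(E, f) = -3 - 7*f + 15*E (p(E, f) = -3 + ((14*E - 7*f) + E) = -3 + ((-7*f + 14*E) + E) = -3 + (-7*f + 15*E) = -3 - 7*f + 15*E)
(u(-168, 197) + (-72176 - 1*(-55331))) + (p(-6, -1)*156 - 80) = (-410 + (-72176 - 1*(-55331))) + ((-3 - 7*(-1) + 15*(-6))*156 - 80) = (-410 + (-72176 + 55331)) + ((-3 + 7 - 90)*156 - 80) = (-410 - 16845) + (-86*156 - 80) = -17255 + (-13416 - 80) = -17255 - 13496 = -30751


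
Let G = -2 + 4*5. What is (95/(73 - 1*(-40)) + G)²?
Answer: 4532641/12769 ≈ 354.97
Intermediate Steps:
G = 18 (G = -2 + 20 = 18)
(95/(73 - 1*(-40)) + G)² = (95/(73 - 1*(-40)) + 18)² = (95/(73 + 40) + 18)² = (95/113 + 18)² = (2129/113)² = 4532641/12769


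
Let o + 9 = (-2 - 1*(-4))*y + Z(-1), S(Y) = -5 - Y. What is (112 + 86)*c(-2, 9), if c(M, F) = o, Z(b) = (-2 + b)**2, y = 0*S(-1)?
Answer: 0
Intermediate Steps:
y = 0 (y = 0*(-5 - 1*(-1)) = 0*(-5 + 1) = 0*(-4) = 0)
o = 0 (o = -9 + ((-2 - 1*(-4))*0 + (-2 - 1)**2) = -9 + ((-2 + 4)*0 + (-3)**2) = -9 + (2*0 + 9) = -9 + (0 + 9) = -9 + 9 = 0)
c(M, F) = 0
(112 + 86)*c(-2, 9) = (112 + 86)*0 = 198*0 = 0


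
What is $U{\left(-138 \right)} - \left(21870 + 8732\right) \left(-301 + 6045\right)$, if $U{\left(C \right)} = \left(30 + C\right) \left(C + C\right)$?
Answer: $-175748080$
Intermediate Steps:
$U{\left(C \right)} = 2 C \left(30 + C\right)$ ($U{\left(C \right)} = \left(30 + C\right) 2 C = 2 C \left(30 + C\right)$)
$U{\left(-138 \right)} - \left(21870 + 8732\right) \left(-301 + 6045\right) = 2 \left(-138\right) \left(30 - 138\right) - \left(21870 + 8732\right) \left(-301 + 6045\right) = 2 \left(-138\right) \left(-108\right) - 30602 \cdot 5744 = 29808 - 175777888 = -175748080$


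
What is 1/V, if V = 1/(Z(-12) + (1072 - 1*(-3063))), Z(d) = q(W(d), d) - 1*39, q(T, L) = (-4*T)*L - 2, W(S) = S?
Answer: 3518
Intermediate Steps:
q(T, L) = -2 - 4*L*T (q(T, L) = -4*L*T - 2 = -2 - 4*L*T)
Z(d) = -41 - 4*d**2 (Z(d) = (-2 - 4*d*d) - 1*39 = (-2 - 4*d**2) - 39 = -41 - 4*d**2)
V = 1/3518 (V = 1/((-41 - 4*(-12)**2) + (1072 - 1*(-3063))) = 1/((-41 - 4*144) + (1072 + 3063)) = 1/((-41 - 576) + 4135) = 1/(-617 + 4135) = 1/3518 ≈ 0.00028425)
1/V = 1/(1/3518) = 3518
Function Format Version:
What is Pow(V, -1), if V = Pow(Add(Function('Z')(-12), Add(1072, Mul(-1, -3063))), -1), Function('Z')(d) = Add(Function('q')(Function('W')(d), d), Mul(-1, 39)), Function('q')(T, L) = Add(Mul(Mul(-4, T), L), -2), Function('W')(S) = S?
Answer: 3518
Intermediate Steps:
Function('q')(T, L) = Add(-2, Mul(-4, L, T)) (Function('q')(T, L) = Add(Mul(-4, L, T), -2) = Add(-2, Mul(-4, L, T)))
Function('Z')(d) = Add(-41, Mul(-4, Pow(d, 2))) (Function('Z')(d) = Add(Add(-2, Mul(-4, d, d)), Mul(-1, 39)) = Add(Add(-2, Mul(-4, Pow(d, 2))), -39) = Add(-41, Mul(-4, Pow(d, 2))))
V = Rational(1, 3518) (V = Pow(Add(Add(-41, Mul(-4, Pow(-12, 2))), Add(1072, Mul(-1, -3063))), -1) = Pow(Add(Add(-41, Mul(-4, 144)), Add(1072, 3063)), -1) = Pow(Add(Add(-41, -576), 4135), -1) = Pow(Add(-617, 4135), -1) = Pow(3518, -1) = Rational(1, 3518) ≈ 0.00028425)
Pow(V, -1) = Pow(Rational(1, 3518), -1) = 3518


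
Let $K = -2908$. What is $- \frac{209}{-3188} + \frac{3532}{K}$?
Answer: $- \frac{2663061}{2317676} \approx -1.149$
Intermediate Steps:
$- \frac{209}{-3188} + \frac{3532}{K} = - \frac{209}{-3188} + \frac{3532}{-2908} = \left(-209\right) \left(- \frac{1}{3188}\right) + 3532 \left(- \frac{1}{2908}\right) = \frac{209}{3188} - \frac{883}{727} = - \frac{2663061}{2317676}$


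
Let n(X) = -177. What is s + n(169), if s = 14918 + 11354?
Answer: 26095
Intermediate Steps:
s = 26272
s + n(169) = 26272 - 177 = 26095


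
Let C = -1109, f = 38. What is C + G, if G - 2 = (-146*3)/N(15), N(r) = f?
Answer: -21252/19 ≈ -1118.5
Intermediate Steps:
N(r) = 38
G = -181/19 (G = 2 - 146*3/38 = 2 - 438*1/38 = 2 - 219/19 = -181/19 ≈ -9.5263)
C + G = -1109 - 181/19 = -21252/19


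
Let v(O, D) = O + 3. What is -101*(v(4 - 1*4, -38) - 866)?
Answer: 87163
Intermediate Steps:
v(O, D) = 3 + O
-101*(v(4 - 1*4, -38) - 866) = -101*((3 + (4 - 1*4)) - 866) = -101*((3 + (4 - 4)) - 866) = -101*((3 + 0) - 866) = -101*(3 - 866) = -101*(-863) = 87163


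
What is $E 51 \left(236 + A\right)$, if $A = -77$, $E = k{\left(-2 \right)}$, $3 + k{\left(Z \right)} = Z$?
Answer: $-40545$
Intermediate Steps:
$k{\left(Z \right)} = -3 + Z$
$E = -5$ ($E = -3 - 2 = -5$)
$E 51 \left(236 + A\right) = \left(-5\right) 51 \left(236 - 77\right) = \left(-255\right) 159 = -40545$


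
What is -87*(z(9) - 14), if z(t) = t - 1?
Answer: 522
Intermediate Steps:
z(t) = -1 + t
-87*(z(9) - 14) = -87*((-1 + 9) - 14) = -87*(8 - 14) = -87*(-6) = 522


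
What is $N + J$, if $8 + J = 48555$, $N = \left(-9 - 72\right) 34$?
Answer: $45793$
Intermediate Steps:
$N = -2754$ ($N = \left(-81\right) 34 = -2754$)
$J = 48547$ ($J = -8 + 48555 = 48547$)
$N + J = -2754 + 48547 = 45793$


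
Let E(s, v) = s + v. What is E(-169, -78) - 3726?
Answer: -3973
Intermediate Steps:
E(-169, -78) - 3726 = (-169 - 78) - 3726 = -247 - 3726 = -3973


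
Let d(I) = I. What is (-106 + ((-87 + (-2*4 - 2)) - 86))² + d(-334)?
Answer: 83187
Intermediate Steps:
(-106 + ((-87 + (-2*4 - 2)) - 86))² + d(-334) = (-106 + ((-87 + (-2*4 - 2)) - 86))² - 334 = (-106 + ((-87 + (-1*8 - 2)) - 86))² - 334 = (-106 + ((-87 + (-8 - 2)) - 86))² - 334 = (-106 + ((-87 - 10) - 86))² - 334 = (-106 + (-97 - 86))² - 334 = (-106 - 183)² - 334 = (-289)² - 334 = 83521 - 334 = 83187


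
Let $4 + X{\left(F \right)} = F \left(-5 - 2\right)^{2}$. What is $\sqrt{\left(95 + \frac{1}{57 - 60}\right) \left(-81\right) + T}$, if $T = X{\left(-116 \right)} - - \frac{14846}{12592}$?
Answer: $\frac{i \sqrt{132344994022}}{3148} \approx 115.56 i$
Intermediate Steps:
$X{\left(F \right)} = -4 + 49 F$ ($X{\left(F \right)} = -4 + F \left(-5 - 2\right)^{2} = -4 + F \left(-7\right)^{2} = -4 + F 49 = -4 + 49 F$)
$T = - \frac{35804225}{6296}$ ($T = \left(-4 + 49 \left(-116\right)\right) - - \frac{14846}{12592} = \left(-4 - 5684\right) - \left(-14846\right) \frac{1}{12592} = -5688 - - \frac{7423}{6296} = -5688 + \frac{7423}{6296} = - \frac{35804225}{6296} \approx -5686.8$)
$\sqrt{\left(95 + \frac{1}{57 - 60}\right) \left(-81\right) + T} = \sqrt{\left(95 + \frac{1}{57 - 60}\right) \left(-81\right) - \frac{35804225}{6296}} = \sqrt{\left(95 + \frac{1}{-3}\right) \left(-81\right) - \frac{35804225}{6296}} = \sqrt{\left(95 - \frac{1}{3}\right) \left(-81\right) - \frac{35804225}{6296}} = \sqrt{\frac{284}{3} \left(-81\right) - \frac{35804225}{6296}} = \sqrt{-7668 - \frac{35804225}{6296}} = \sqrt{- \frac{84081953}{6296}} = \frac{i \sqrt{132344994022}}{3148}$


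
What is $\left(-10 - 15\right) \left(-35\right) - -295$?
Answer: $1170$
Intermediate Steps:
$\left(-10 - 15\right) \left(-35\right) - -295 = \left(-25\right) \left(-35\right) + 295 = 875 + 295 = 1170$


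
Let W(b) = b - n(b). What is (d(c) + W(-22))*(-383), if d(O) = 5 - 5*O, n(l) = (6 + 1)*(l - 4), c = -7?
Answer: -76600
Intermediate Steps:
n(l) = -28 + 7*l (n(l) = 7*(-4 + l) = -28 + 7*l)
W(b) = 28 - 6*b (W(b) = b - (-28 + 7*b) = b + (28 - 7*b) = 28 - 6*b)
(d(c) + W(-22))*(-383) = ((5 - 5*(-7)) + (28 - 6*(-22)))*(-383) = ((5 + 35) + (28 + 132))*(-383) = (40 + 160)*(-383) = 200*(-383) = -76600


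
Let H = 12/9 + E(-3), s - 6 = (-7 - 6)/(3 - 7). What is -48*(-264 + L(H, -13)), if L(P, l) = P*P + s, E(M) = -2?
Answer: 36620/3 ≈ 12207.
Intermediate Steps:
s = 37/4 (s = 6 + (-7 - 6)/(3 - 7) = 6 - 13/(-4) = 6 - 13*(-¼) = 6 + 13/4 = 37/4 ≈ 9.2500)
H = -⅔ (H = 12/9 - 2 = 12*(⅑) - 2 = 4/3 - 2 = -⅔ ≈ -0.66667)
L(P, l) = 37/4 + P² (L(P, l) = P*P + 37/4 = P² + 37/4 = 37/4 + P²)
-48*(-264 + L(H, -13)) = -48*(-264 + (37/4 + (-⅔)²)) = -48*(-264 + (37/4 + 4/9)) = -48*(-264 + 349/36) = -48*(-9155/36) = 36620/3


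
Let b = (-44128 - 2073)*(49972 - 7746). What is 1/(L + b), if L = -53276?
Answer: -1/1950936702 ≈ -5.1257e-10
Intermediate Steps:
b = -1950883426 (b = -46201*42226 = -1950883426)
1/(L + b) = 1/(-53276 - 1950883426) = 1/(-1950936702) = -1/1950936702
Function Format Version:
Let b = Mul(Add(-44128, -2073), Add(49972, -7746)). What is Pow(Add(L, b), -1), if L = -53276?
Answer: Rational(-1, 1950936702) ≈ -5.1257e-10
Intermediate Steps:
b = -1950883426 (b = Mul(-46201, 42226) = -1950883426)
Pow(Add(L, b), -1) = Pow(Add(-53276, -1950883426), -1) = Pow(-1950936702, -1) = Rational(-1, 1950936702)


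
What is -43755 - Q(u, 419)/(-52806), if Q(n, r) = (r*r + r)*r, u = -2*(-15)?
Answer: -372798485/8801 ≈ -42359.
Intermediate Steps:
u = 30
Q(n, r) = r*(r + r²) (Q(n, r) = (r² + r)*r = (r + r²)*r = r*(r + r²))
-43755 - Q(u, 419)/(-52806) = -43755 - 419²*(1 + 419)/(-52806) = -43755 - 175561*420*(-1)/52806 = -43755 - 73735620*(-1)/52806 = -43755 - 1*(-12289270/8801) = -43755 + 12289270/8801 = -372798485/8801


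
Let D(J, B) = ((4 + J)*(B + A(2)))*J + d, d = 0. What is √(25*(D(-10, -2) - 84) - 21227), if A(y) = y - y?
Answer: I*√26327 ≈ 162.26*I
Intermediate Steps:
A(y) = 0
D(J, B) = B*J*(4 + J) (D(J, B) = ((4 + J)*(B + 0))*J + 0 = ((4 + J)*B)*J + 0 = (B*(4 + J))*J + 0 = B*J*(4 + J) + 0 = B*J*(4 + J))
√(25*(D(-10, -2) - 84) - 21227) = √(25*(-2*(-10)*(4 - 10) - 84) - 21227) = √(25*(-2*(-10)*(-6) - 84) - 21227) = √(25*(-120 - 84) - 21227) = √(25*(-204) - 21227) = √(-5100 - 21227) = √(-26327) = I*√26327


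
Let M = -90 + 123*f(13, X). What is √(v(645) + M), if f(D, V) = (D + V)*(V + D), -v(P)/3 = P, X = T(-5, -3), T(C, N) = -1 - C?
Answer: √33522 ≈ 183.09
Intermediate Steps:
X = 4 (X = -1 - 1*(-5) = -1 + 5 = 4)
v(P) = -3*P
f(D, V) = (D + V)² (f(D, V) = (D + V)*(D + V) = (D + V)²)
M = 35457 (M = -90 + 123*(13 + 4)² = -90 + 123*17² = -90 + 123*289 = -90 + 35547 = 35457)
√(v(645) + M) = √(-3*645 + 35457) = √(-1935 + 35457) = √33522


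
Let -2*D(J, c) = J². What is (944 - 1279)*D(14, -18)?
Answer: 32830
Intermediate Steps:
D(J, c) = -J²/2
(944 - 1279)*D(14, -18) = (944 - 1279)*(-½*14²) = -(-335)*196/2 = -335*(-98) = 32830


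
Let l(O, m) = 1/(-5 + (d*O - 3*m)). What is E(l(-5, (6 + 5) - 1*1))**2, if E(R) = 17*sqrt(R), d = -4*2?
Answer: 289/5 ≈ 57.800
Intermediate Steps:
d = -8
l(O, m) = 1/(-5 - 8*O - 3*m) (l(O, m) = 1/(-5 + (-8*O - 3*m)) = 1/(-5 - 8*O - 3*m))
E(l(-5, (6 + 5) - 1*1))**2 = (17*sqrt(-1/(5 + 3*((6 + 5) - 1*1) + 8*(-5))))**2 = (17*sqrt(-1/(5 + 3*(11 - 1) - 40)))**2 = (17*sqrt(-1/(5 + 3*10 - 40)))**2 = (17*sqrt(-1/(5 + 30 - 40)))**2 = (17*sqrt(-1/(-5)))**2 = (17*sqrt(-1*(-1/5)))**2 = (17*sqrt(1/5))**2 = (17*(sqrt(5)/5))**2 = (17*sqrt(5)/5)**2 = 289/5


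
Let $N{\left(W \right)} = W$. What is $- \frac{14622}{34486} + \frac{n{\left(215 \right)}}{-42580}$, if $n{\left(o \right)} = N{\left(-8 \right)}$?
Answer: $- \frac{77791109}{183551735} \approx -0.42381$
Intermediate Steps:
$n{\left(o \right)} = -8$
$- \frac{14622}{34486} + \frac{n{\left(215 \right)}}{-42580} = - \frac{14622}{34486} - \frac{8}{-42580} = \left(-14622\right) \frac{1}{34486} - - \frac{2}{10645} = - \frac{7311}{17243} + \frac{2}{10645} = - \frac{77791109}{183551735}$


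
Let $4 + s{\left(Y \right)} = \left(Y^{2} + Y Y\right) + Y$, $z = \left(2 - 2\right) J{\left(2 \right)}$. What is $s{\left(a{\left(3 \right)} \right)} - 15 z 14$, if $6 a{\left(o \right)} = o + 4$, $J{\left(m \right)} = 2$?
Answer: $0$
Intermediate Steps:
$a{\left(o \right)} = \frac{2}{3} + \frac{o}{6}$ ($a{\left(o \right)} = \frac{o + 4}{6} = \frac{4 + o}{6} = \frac{2}{3} + \frac{o}{6}$)
$z = 0$ ($z = \left(2 - 2\right) 2 = 0 \cdot 2 = 0$)
$s{\left(Y \right)} = -4 + Y + 2 Y^{2}$ ($s{\left(Y \right)} = -4 + \left(\left(Y^{2} + Y Y\right) + Y\right) = -4 + \left(\left(Y^{2} + Y^{2}\right) + Y\right) = -4 + \left(2 Y^{2} + Y\right) = -4 + \left(Y + 2 Y^{2}\right) = -4 + Y + 2 Y^{2}$)
$s{\left(a{\left(3 \right)} \right)} - 15 z 14 = \left(-4 + \left(\frac{2}{3} + \frac{1}{6} \cdot 3\right) + 2 \left(\frac{2}{3} + \frac{1}{6} \cdot 3\right)^{2}\right) \left(-15\right) 0 \cdot 14 = \left(-4 + \left(\frac{2}{3} + \frac{1}{2}\right) + 2 \left(\frac{2}{3} + \frac{1}{2}\right)^{2}\right) 0 \cdot 14 = \left(-4 + \frac{7}{6} + 2 \left(\frac{7}{6}\right)^{2}\right) 0 = \left(-4 + \frac{7}{6} + 2 \cdot \frac{49}{36}\right) 0 = \left(-4 + \frac{7}{6} + \frac{49}{18}\right) 0 = \left(- \frac{1}{9}\right) 0 = 0$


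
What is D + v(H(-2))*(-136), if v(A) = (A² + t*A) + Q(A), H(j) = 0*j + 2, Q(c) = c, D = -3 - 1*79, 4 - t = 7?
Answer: -82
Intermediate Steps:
t = -3 (t = 4 - 1*7 = 4 - 7 = -3)
D = -82 (D = -3 - 79 = -82)
H(j) = 2 (H(j) = 0 + 2 = 2)
v(A) = A² - 2*A (v(A) = (A² - 3*A) + A = A² - 2*A)
D + v(H(-2))*(-136) = -82 + (2*(-2 + 2))*(-136) = -82 + (2*0)*(-136) = -82 + 0*(-136) = -82 + 0 = -82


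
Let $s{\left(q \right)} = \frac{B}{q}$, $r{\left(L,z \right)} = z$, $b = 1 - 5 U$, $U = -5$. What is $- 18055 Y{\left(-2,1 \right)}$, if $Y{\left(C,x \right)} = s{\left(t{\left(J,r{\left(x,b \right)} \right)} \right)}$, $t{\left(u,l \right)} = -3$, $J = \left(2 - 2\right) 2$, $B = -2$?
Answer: $- \frac{36110}{3} \approx -12037.0$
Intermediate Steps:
$b = 26$ ($b = 1 - -25 = 1 + 25 = 26$)
$J = 0$ ($J = 0 \cdot 2 = 0$)
$s{\left(q \right)} = - \frac{2}{q}$
$Y{\left(C,x \right)} = \frac{2}{3}$ ($Y{\left(C,x \right)} = - \frac{2}{-3} = \left(-2\right) \left(- \frac{1}{3}\right) = \frac{2}{3}$)
$- 18055 Y{\left(-2,1 \right)} = \left(-18055\right) \frac{2}{3} = - \frac{36110}{3}$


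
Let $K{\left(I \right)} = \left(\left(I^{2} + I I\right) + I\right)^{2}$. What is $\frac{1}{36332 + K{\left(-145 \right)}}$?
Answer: $\frac{1}{1756065357} \approx 5.6945 \cdot 10^{-10}$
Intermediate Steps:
$K{\left(I \right)} = \left(I + 2 I^{2}\right)^{2}$ ($K{\left(I \right)} = \left(\left(I^{2} + I^{2}\right) + I\right)^{2} = \left(2 I^{2} + I\right)^{2} = \left(I + 2 I^{2}\right)^{2}$)
$\frac{1}{36332 + K{\left(-145 \right)}} = \frac{1}{36332 + \left(-145\right)^{2} \left(1 + 2 \left(-145\right)\right)^{2}} = \frac{1}{36332 + 21025 \left(1 - 290\right)^{2}} = \frac{1}{36332 + 21025 \left(-289\right)^{2}} = \frac{1}{36332 + 21025 \cdot 83521} = \frac{1}{36332 + 1756029025} = \frac{1}{1756065357}$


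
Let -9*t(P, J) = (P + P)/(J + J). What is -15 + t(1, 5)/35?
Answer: -23626/1575 ≈ -15.001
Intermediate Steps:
t(P, J) = -P/(9*J) (t(P, J) = -(P + P)/(9*(J + J)) = -2*P/(9*(2*J)) = -2*P*1/(2*J)/9 = -P/(9*J))
-15 + t(1, 5)/35 = -15 - 1/9*1/5/35 = -15 - 1/9*1*1/5*(1/35) = -15 - 1/45*1/35 = -15 - 1/1575 = -23626/1575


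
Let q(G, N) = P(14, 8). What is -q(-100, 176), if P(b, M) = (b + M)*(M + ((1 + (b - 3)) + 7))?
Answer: -594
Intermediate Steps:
P(b, M) = (M + b)*(5 + M + b) (P(b, M) = (M + b)*(M + ((1 + (-3 + b)) + 7)) = (M + b)*(M + ((-2 + b) + 7)) = (M + b)*(M + (5 + b)) = (M + b)*(5 + M + b))
q(G, N) = 594 (q(G, N) = 8² + 14² + 5*8 + 5*14 + 2*8*14 = 64 + 196 + 40 + 70 + 224 = 594)
-q(-100, 176) = -1*594 = -594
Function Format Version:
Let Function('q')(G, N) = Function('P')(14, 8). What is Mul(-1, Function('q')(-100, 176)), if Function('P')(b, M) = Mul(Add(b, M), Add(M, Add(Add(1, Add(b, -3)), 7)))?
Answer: -594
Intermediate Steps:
Function('P')(b, M) = Mul(Add(M, b), Add(5, M, b)) (Function('P')(b, M) = Mul(Add(M, b), Add(M, Add(Add(1, Add(-3, b)), 7))) = Mul(Add(M, b), Add(M, Add(Add(-2, b), 7))) = Mul(Add(M, b), Add(M, Add(5, b))) = Mul(Add(M, b), Add(5, M, b)))
Function('q')(G, N) = 594 (Function('q')(G, N) = Add(Pow(8, 2), Pow(14, 2), Mul(5, 8), Mul(5, 14), Mul(2, 8, 14)) = Add(64, 196, 40, 70, 224) = 594)
Mul(-1, Function('q')(-100, 176)) = Mul(-1, 594) = -594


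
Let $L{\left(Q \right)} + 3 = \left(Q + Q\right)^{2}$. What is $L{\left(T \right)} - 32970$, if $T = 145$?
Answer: $51127$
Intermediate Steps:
$L{\left(Q \right)} = -3 + 4 Q^{2}$ ($L{\left(Q \right)} = -3 + \left(Q + Q\right)^{2} = -3 + \left(2 Q\right)^{2} = -3 + 4 Q^{2}$)
$L{\left(T \right)} - 32970 = \left(-3 + 4 \cdot 145^{2}\right) - 32970 = \left(-3 + 4 \cdot 21025\right) - 32970 = \left(-3 + 84100\right) - 32970 = 84097 - 32970 = 51127$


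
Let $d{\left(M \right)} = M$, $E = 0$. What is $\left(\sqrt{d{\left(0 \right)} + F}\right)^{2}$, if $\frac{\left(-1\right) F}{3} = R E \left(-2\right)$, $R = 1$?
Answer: $0$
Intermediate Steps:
$F = 0$ ($F = - 3 \cdot 1 \cdot 0 \left(-2\right) = - 3 \cdot 0 \left(-2\right) = \left(-3\right) 0 = 0$)
$\left(\sqrt{d{\left(0 \right)} + F}\right)^{2} = \left(\sqrt{0 + 0}\right)^{2} = \left(\sqrt{0}\right)^{2} = 0^{2} = 0$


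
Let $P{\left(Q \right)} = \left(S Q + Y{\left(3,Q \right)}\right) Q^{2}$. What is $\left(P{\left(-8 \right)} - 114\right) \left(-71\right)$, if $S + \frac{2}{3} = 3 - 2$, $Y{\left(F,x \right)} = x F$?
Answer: $\frac{387802}{3} \approx 1.2927 \cdot 10^{5}$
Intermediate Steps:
$Y{\left(F,x \right)} = F x$
$S = \frac{1}{3}$ ($S = - \frac{2}{3} + \left(3 - 2\right) = - \frac{2}{3} + 1 = \frac{1}{3} \approx 0.33333$)
$P{\left(Q \right)} = \frac{10 Q^{3}}{3}$ ($P{\left(Q \right)} = \left(\frac{Q}{3} + 3 Q\right) Q^{2} = \frac{10 Q}{3} Q^{2} = \frac{10 Q^{3}}{3}$)
$\left(P{\left(-8 \right)} - 114\right) \left(-71\right) = \left(\frac{10 \left(-8\right)^{3}}{3} - 114\right) \left(-71\right) = \left(\frac{10}{3} \left(-512\right) - 114\right) \left(-71\right) = \left(- \frac{5120}{3} - 114\right) \left(-71\right) = \left(- \frac{5462}{3}\right) \left(-71\right) = \frac{387802}{3}$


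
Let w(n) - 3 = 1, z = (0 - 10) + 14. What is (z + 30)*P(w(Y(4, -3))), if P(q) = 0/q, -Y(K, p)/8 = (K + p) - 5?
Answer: 0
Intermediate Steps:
z = 4 (z = -10 + 14 = 4)
Y(K, p) = 40 - 8*K - 8*p (Y(K, p) = -8*((K + p) - 5) = -8*(-5 + K + p) = 40 - 8*K - 8*p)
w(n) = 4 (w(n) = 3 + 1 = 4)
P(q) = 0
(z + 30)*P(w(Y(4, -3))) = (4 + 30)*0 = 34*0 = 0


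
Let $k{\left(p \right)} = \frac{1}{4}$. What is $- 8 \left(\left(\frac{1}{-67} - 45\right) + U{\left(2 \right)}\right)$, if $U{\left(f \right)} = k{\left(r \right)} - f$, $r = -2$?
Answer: $\frac{25066}{67} \approx 374.12$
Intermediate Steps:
$k{\left(p \right)} = \frac{1}{4}$
$U{\left(f \right)} = \frac{1}{4} - f$
$- 8 \left(\left(\frac{1}{-67} - 45\right) + U{\left(2 \right)}\right) = - 8 \left(\left(\frac{1}{-67} - 45\right) + \left(\frac{1}{4} - 2\right)\right) = - 8 \left(\left(- \frac{1}{67} - 45\right) + \left(\frac{1}{4} - 2\right)\right) = - 8 \left(- \frac{3016}{67} - \frac{7}{4}\right) = - \frac{8 \left(-12533\right)}{268} = \left(-1\right) \left(- \frac{25066}{67}\right) = \frac{25066}{67}$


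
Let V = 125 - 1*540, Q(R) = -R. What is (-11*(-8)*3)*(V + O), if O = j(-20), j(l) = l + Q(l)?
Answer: -109560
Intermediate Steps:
j(l) = 0 (j(l) = l - l = 0)
O = 0
V = -415 (V = 125 - 540 = -415)
(-11*(-8)*3)*(V + O) = (-11*(-8)*3)*(-415 + 0) = (88*3)*(-415) = 264*(-415) = -109560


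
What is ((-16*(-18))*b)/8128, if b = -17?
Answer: -153/254 ≈ -0.60236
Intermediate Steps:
((-16*(-18))*b)/8128 = (-16*(-18)*(-17))/8128 = (288*(-17))*(1/8128) = -4896*1/8128 = -153/254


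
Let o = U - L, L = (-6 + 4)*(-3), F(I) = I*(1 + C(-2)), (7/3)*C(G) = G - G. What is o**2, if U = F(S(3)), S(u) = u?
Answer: 9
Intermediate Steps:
C(G) = 0 (C(G) = 3*(G - G)/7 = (3/7)*0 = 0)
F(I) = I (F(I) = I*(1 + 0) = I*1 = I)
U = 3
L = 6 (L = -2*(-3) = 6)
o = -3 (o = 3 - 1*6 = 3 - 6 = -3)
o**2 = (-3)**2 = 9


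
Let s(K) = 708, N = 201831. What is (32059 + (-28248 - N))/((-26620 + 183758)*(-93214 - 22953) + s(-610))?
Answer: 99010/9127124669 ≈ 1.0848e-5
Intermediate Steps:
(32059 + (-28248 - N))/((-26620 + 183758)*(-93214 - 22953) + s(-610)) = (32059 + (-28248 - 1*201831))/((-26620 + 183758)*(-93214 - 22953) + 708) = (32059 + (-28248 - 201831))/(157138*(-116167) + 708) = (32059 - 230079)/(-18254250046 + 708) = -198020/(-18254249338) = -198020*(-1/18254249338) = 99010/9127124669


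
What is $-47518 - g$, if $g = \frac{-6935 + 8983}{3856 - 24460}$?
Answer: $- \frac{244764706}{5151} \approx -47518.0$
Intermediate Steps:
$g = - \frac{512}{5151}$ ($g = \frac{2048}{-20604} = 2048 \left(- \frac{1}{20604}\right) = - \frac{512}{5151} \approx -0.099398$)
$-47518 - g = -47518 - - \frac{512}{5151} = -47518 + \frac{512}{5151} = - \frac{244764706}{5151}$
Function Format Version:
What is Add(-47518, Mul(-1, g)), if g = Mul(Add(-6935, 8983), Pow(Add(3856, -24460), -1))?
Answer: Rational(-244764706, 5151) ≈ -47518.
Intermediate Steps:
g = Rational(-512, 5151) (g = Mul(2048, Pow(-20604, -1)) = Mul(2048, Rational(-1, 20604)) = Rational(-512, 5151) ≈ -0.099398)
Add(-47518, Mul(-1, g)) = Add(-47518, Mul(-1, Rational(-512, 5151))) = Add(-47518, Rational(512, 5151)) = Rational(-244764706, 5151)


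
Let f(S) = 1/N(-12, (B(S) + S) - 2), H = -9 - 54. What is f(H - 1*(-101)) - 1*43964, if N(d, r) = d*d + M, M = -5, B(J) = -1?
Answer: -6110995/139 ≈ -43964.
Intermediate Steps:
H = -63
N(d, r) = -5 + d**2 (N(d, r) = d*d - 5 = d**2 - 5 = -5 + d**2)
f(S) = 1/139 (f(S) = 1/(-5 + (-12)**2) = 1/(-5 + 144) = 1/139)
f(H - 1*(-101)) - 1*43964 = 1/139 - 1*43964 = 1/139 - 43964 = -6110995/139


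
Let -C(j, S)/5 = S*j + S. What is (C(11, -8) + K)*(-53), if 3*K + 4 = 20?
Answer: -77168/3 ≈ -25723.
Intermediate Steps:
C(j, S) = -5*S - 5*S*j (C(j, S) = -5*(S*j + S) = -5*(S + S*j) = -5*S - 5*S*j)
K = 16/3 (K = -4/3 + (⅓)*20 = -4/3 + 20/3 = 16/3 ≈ 5.3333)
(C(11, -8) + K)*(-53) = (-5*(-8)*(1 + 11) + 16/3)*(-53) = (-5*(-8)*12 + 16/3)*(-53) = (480 + 16/3)*(-53) = (1456/3)*(-53) = -77168/3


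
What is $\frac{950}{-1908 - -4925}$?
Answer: $\frac{950}{3017} \approx 0.31488$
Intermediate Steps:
$\frac{950}{-1908 - -4925} = \frac{950}{-1908 + 4925} = \frac{950}{3017}$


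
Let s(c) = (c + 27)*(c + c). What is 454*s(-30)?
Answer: 81720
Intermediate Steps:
s(c) = 2*c*(27 + c) (s(c) = (27 + c)*(2*c) = 2*c*(27 + c))
454*s(-30) = 454*(2*(-30)*(27 - 30)) = 454*(2*(-30)*(-3)) = 454*180 = 81720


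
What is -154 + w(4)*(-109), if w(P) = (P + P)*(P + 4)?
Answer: -7130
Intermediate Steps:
w(P) = 2*P*(4 + P) (w(P) = (2*P)*(4 + P) = 2*P*(4 + P))
-154 + w(4)*(-109) = -154 + (2*4*(4 + 4))*(-109) = -154 + (2*4*8)*(-109) = -154 + 64*(-109) = -154 - 6976 = -7130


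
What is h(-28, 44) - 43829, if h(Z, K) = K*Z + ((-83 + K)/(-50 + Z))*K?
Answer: -45039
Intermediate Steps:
h(Z, K) = K*Z + K*(-83 + K)/(-50 + Z) (h(Z, K) = K*Z + ((-83 + K)/(-50 + Z))*K = K*Z + K*(-83 + K)/(-50 + Z))
h(-28, 44) - 43829 = 44*(-83 + 44 + (-28)² - 50*(-28))/(-50 - 28) - 43829 = 44*(-83 + 44 + 784 + 1400)/(-78) - 43829 = 44*(-1/78)*2145 - 43829 = -1210 - 43829 = -45039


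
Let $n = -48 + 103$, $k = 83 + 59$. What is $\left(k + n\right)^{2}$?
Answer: $38809$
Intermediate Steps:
$k = 142$
$n = 55$
$\left(k + n\right)^{2} = \left(142 + 55\right)^{2} = 197^{2} = 38809$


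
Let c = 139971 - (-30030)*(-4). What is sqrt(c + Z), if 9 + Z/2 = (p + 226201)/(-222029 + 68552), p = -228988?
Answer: sqrt(51907881045495)/51159 ≈ 140.83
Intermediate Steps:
Z = -919004/51159 (Z = -18 + 2*((-228988 + 226201)/(-222029 + 68552)) = -18 + 2*(-2787/(-153477)) = -18 + 2*(-2787*(-1/153477)) = -18 + 2*(929/51159) = -18 + 1858/51159 = -919004/51159 ≈ -17.964)
c = 19851 (c = 139971 - 1*120120 = 139971 - 120120 = 19851)
sqrt(c + Z) = sqrt(19851 - 919004/51159) = sqrt(1014638305/51159) = sqrt(51907881045495)/51159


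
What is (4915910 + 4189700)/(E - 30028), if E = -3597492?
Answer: -910561/362752 ≈ -2.5101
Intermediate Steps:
(4915910 + 4189700)/(E - 30028) = (4915910 + 4189700)/(-3597492 - 30028) = 9105610/(-3627520) = 9105610*(-1/3627520) = -910561/362752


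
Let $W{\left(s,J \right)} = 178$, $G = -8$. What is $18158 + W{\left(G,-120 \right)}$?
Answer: $18336$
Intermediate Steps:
$18158 + W{\left(G,-120 \right)} = 18158 + 178 = 18336$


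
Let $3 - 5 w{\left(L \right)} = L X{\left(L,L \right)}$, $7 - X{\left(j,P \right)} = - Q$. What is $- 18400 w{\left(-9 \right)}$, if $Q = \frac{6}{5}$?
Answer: $-282624$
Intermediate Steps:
$Q = \frac{6}{5}$ ($Q = 6 \cdot \frac{1}{5} = \frac{6}{5} \approx 1.2$)
$X{\left(j,P \right)} = \frac{41}{5}$ ($X{\left(j,P \right)} = 7 - \left(-1\right) \frac{6}{5} = 7 - - \frac{6}{5} = 7 + \frac{6}{5} = \frac{41}{5}$)
$w{\left(L \right)} = \frac{3}{5} - \frac{41 L}{25}$ ($w{\left(L \right)} = \frac{3}{5} - \frac{L \frac{41}{5}}{5} = \frac{3}{5} - \frac{\frac{41}{5} L}{5} = \frac{3}{5} - \frac{41 L}{25}$)
$- 18400 w{\left(-9 \right)} = - 18400 \left(\frac{3}{5} - - \frac{369}{25}\right) = - 18400 \left(\frac{3}{5} + \frac{369}{25}\right) = \left(-18400\right) \frac{384}{25} = -282624$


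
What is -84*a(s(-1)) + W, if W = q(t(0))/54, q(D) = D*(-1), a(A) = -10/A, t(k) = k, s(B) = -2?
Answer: -420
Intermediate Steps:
q(D) = -D
W = 0 (W = -1*0/54 = 0*(1/54) = 0)
-84*a(s(-1)) + W = -(-840)/(-2) + 0 = -(-840)*(-1)/2 + 0 = -84*5 + 0 = -420 + 0 = -420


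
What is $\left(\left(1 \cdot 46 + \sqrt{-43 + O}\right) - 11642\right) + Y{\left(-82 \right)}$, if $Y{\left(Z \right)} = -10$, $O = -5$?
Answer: $-11606 + 4 i \sqrt{3} \approx -11606.0 + 6.9282 i$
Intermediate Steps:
$\left(\left(1 \cdot 46 + \sqrt{-43 + O}\right) - 11642\right) + Y{\left(-82 \right)} = \left(\left(1 \cdot 46 + \sqrt{-43 - 5}\right) - 11642\right) - 10 = \left(\left(46 + \sqrt{-48}\right) - 11642\right) - 10 = \left(\left(46 + 4 i \sqrt{3}\right) - 11642\right) - 10 = \left(-11596 + 4 i \sqrt{3}\right) - 10 = -11606 + 4 i \sqrt{3}$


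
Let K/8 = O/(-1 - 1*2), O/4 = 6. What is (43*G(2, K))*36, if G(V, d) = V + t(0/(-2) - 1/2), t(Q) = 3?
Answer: 7740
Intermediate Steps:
O = 24 (O = 4*6 = 24)
K = -64 (K = 8*(24/(-1 - 1*2)) = 8*(24/(-1 - 2)) = 8*(24/(-3)) = 8*(24*(-⅓)) = 8*(-8) = -64)
G(V, d) = 3 + V (G(V, d) = V + 3 = 3 + V)
(43*G(2, K))*36 = (43*(3 + 2))*36 = (43*5)*36 = 215*36 = 7740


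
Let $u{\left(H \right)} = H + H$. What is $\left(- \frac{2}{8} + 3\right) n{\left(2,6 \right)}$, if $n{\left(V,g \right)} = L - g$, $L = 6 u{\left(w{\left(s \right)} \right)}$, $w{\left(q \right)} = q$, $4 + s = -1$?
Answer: $- \frac{363}{2} \approx -181.5$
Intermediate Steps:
$s = -5$ ($s = -4 - 1 = -5$)
$u{\left(H \right)} = 2 H$
$L = -60$ ($L = 6 \cdot 2 \left(-5\right) = 6 \left(-10\right) = -60$)
$n{\left(V,g \right)} = -60 - g$
$\left(- \frac{2}{8} + 3\right) n{\left(2,6 \right)} = \left(- \frac{2}{8} + 3\right) \left(-60 - 6\right) = \left(\left(-2\right) \frac{1}{8} + 3\right) \left(-60 - 6\right) = \left(- \frac{1}{4} + 3\right) \left(-66\right) = \frac{11}{4} \left(-66\right) = - \frac{363}{2}$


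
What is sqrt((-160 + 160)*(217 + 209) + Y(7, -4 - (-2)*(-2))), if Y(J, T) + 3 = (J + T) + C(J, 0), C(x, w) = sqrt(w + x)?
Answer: sqrt(-4 + sqrt(7)) ≈ 1.1637*I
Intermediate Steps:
Y(J, T) = -3 + J + T + sqrt(J) (Y(J, T) = -3 + ((J + T) + sqrt(0 + J)) = -3 + ((J + T) + sqrt(J)) = -3 + (J + T + sqrt(J)) = -3 + J + T + sqrt(J))
sqrt((-160 + 160)*(217 + 209) + Y(7, -4 - (-2)*(-2))) = sqrt((-160 + 160)*(217 + 209) + (-3 + 7 + (-4 - (-2)*(-2)) + sqrt(7))) = sqrt(0*426 + (-3 + 7 + (-4 - 1*4) + sqrt(7))) = sqrt(0 + (-3 + 7 + (-4 - 4) + sqrt(7))) = sqrt(0 + (-3 + 7 - 8 + sqrt(7))) = sqrt(0 + (-4 + sqrt(7))) = sqrt(-4 + sqrt(7))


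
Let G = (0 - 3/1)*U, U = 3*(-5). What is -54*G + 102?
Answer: -2328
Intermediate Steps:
U = -15
G = 45 (G = (0 - 3/1)*(-15) = (0 - 3*1)*(-15) = (0 - 3)*(-15) = -3*(-15) = 45)
-54*G + 102 = -54*45 + 102 = -2430 + 102 = -2328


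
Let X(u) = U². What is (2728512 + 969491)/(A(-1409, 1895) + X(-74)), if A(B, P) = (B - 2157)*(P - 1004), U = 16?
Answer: -3698003/3177050 ≈ -1.1640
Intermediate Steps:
A(B, P) = (-2157 + B)*(-1004 + P)
X(u) = 256 (X(u) = 16² = 256)
(2728512 + 969491)/(A(-1409, 1895) + X(-74)) = (2728512 + 969491)/((2165628 - 2157*1895 - 1004*(-1409) - 1409*1895) + 256) = 3698003/((2165628 - 4087515 + 1414636 - 2670055) + 256) = 3698003/(-3177306 + 256) = 3698003/(-3177050) = 3698003*(-1/3177050) = -3698003/3177050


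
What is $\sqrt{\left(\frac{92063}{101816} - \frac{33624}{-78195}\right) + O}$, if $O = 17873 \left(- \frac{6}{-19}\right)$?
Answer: $\frac{\sqrt{21232727317648985851570}}{1939340260} \approx 75.136$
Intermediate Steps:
$O = \frac{107238}{19}$ ($O = 17873 \left(\left(-6\right) \left(- \frac{1}{19}\right)\right) = 17873 \cdot \frac{6}{19} = \frac{107238}{19} \approx 5644.1$)
$\sqrt{\left(\frac{92063}{101816} - \frac{33624}{-78195}\right) + O} = \sqrt{\left(\frac{92063}{101816} - \frac{33624}{-78195}\right) + \frac{107238}{19}} = \sqrt{\left(92063 \cdot \frac{1}{101816} - - \frac{11208}{26065}\right) + \frac{107238}{19}} = \sqrt{\left(\frac{92063}{101816} + \frac{11208}{26065}\right) + \frac{107238}{19}} = \sqrt{\frac{272367371}{204141080} + \frac{107238}{19}} = \sqrt{\frac{21896856117089}{3878680520}} = \frac{\sqrt{21232727317648985851570}}{1939340260}$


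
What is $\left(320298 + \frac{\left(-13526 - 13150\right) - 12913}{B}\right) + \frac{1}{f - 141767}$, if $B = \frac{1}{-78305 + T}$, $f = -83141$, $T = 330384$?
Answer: $- \frac{2244409837783565}{224908} \approx -9.9792 \cdot 10^{9}$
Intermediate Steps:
$B = \frac{1}{252079}$ ($B = \frac{1}{-78305 + 330384} = \frac{1}{252079} \approx 3.967 \cdot 10^{-6}$)
$\left(320298 + \frac{\left(-13526 - 13150\right) - 12913}{B}\right) + \frac{1}{f - 141767} = \left(320298 + \left(\left(-13526 - 13150\right) - 12913\right) \frac{1}{\frac{1}{252079}}\right) + \frac{1}{-83141 - 141767} = \left(320298 + \left(-26676 - 12913\right) 252079\right) + \frac{1}{-224908} = \left(320298 - 9979555531\right) - \frac{1}{224908} = -9979235233 - \frac{1}{224908} = - \frac{2244409837783565}{224908}$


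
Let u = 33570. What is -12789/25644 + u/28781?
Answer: 164262957/246019988 ≈ 0.66768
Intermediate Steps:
-12789/25644 + u/28781 = -12789/25644 + 33570/28781 = -12789*1/25644 + 33570*(1/28781) = -4263/8548 + 33570/28781 = 164262957/246019988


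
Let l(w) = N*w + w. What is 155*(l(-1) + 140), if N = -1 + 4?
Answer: 21080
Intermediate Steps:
N = 3
l(w) = 4*w (l(w) = 3*w + w = 4*w)
155*(l(-1) + 140) = 155*(4*(-1) + 140) = 155*(-4 + 140) = 155*136 = 21080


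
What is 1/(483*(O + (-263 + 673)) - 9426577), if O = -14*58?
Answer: -1/9620743 ≈ -1.0394e-7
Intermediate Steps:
O = -812
1/(483*(O + (-263 + 673)) - 9426577) = 1/(483*(-812 + (-263 + 673)) - 9426577) = 1/(483*(-812 + 410) - 9426577) = 1/(483*(-402) - 9426577) = 1/(-194166 - 9426577) = 1/(-9620743) = -1/9620743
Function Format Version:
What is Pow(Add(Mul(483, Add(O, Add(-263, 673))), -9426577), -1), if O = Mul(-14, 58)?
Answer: Rational(-1, 9620743) ≈ -1.0394e-7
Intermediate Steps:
O = -812
Pow(Add(Mul(483, Add(O, Add(-263, 673))), -9426577), -1) = Pow(Add(Mul(483, Add(-812, Add(-263, 673))), -9426577), -1) = Pow(Add(Mul(483, Add(-812, 410)), -9426577), -1) = Pow(Add(Mul(483, -402), -9426577), -1) = Pow(Add(-194166, -9426577), -1) = Pow(-9620743, -1) = Rational(-1, 9620743)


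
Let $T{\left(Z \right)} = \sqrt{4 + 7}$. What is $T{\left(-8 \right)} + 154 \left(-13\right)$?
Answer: $-2002 + \sqrt{11} \approx -1998.7$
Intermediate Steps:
$T{\left(Z \right)} = \sqrt{11}$
$T{\left(-8 \right)} + 154 \left(-13\right) = \sqrt{11} + 154 \left(-13\right) = \sqrt{11} - 2002 = -2002 + \sqrt{11}$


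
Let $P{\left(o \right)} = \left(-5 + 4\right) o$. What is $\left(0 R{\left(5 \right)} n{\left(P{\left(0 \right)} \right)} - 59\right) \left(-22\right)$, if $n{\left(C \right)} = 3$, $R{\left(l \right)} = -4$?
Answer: $1298$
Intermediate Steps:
$P{\left(o \right)} = - o$
$\left(0 R{\left(5 \right)} n{\left(P{\left(0 \right)} \right)} - 59\right) \left(-22\right) = \left(0 \left(-4\right) 3 - 59\right) \left(-22\right) = \left(0 \cdot 3 - 59\right) \left(-22\right) = \left(0 - 59\right) \left(-22\right) = \left(-59\right) \left(-22\right) = 1298$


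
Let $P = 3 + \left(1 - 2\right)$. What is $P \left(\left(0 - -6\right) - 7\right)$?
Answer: $-2$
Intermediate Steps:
$P = 2$ ($P = 3 + \left(1 - 2\right) = 3 - 1 = 2$)
$P \left(\left(0 - -6\right) - 7\right) = 2 \left(\left(0 - -6\right) - 7\right) = 2 \left(\left(0 + 6\right) - 7\right) = 2 \left(6 - 7\right) = 2 \left(-1\right) = -2$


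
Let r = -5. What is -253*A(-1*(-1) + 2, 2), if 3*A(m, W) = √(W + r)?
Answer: -253*I*√3/3 ≈ -146.07*I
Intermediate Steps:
A(m, W) = √(-5 + W)/3 (A(m, W) = √(W - 5)/3 = √(-5 + W)/3)
-253*A(-1*(-1) + 2, 2) = -253*√(-5 + 2)/3 = -253*√(-3)/3 = -253*I*√3/3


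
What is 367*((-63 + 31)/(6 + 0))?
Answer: -5872/3 ≈ -1957.3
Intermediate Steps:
367*((-63 + 31)/(6 + 0)) = 367*(-32/6) = 367*(-32*⅙) = 367*(-16/3) = -5872/3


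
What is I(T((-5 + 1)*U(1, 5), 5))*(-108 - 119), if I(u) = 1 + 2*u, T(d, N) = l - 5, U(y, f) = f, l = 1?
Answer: 1589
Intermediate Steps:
T(d, N) = -4 (T(d, N) = 1 - 5 = -4)
I(T((-5 + 1)*U(1, 5), 5))*(-108 - 119) = (1 + 2*(-4))*(-108 - 119) = (1 - 8)*(-227) = -7*(-227) = 1589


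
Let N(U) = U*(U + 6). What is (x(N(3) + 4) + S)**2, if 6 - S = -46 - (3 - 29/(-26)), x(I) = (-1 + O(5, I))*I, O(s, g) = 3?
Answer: 9431041/676 ≈ 13951.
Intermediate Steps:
N(U) = U*(6 + U)
x(I) = 2*I (x(I) = (-1 + 3)*I = 2*I)
S = 1459/26 (S = 6 - (-46 - (3 - 29/(-26))) = 6 - (-46 - (3 - 29*(-1/26))) = 6 - (-46 - (3 + 29/26)) = 6 - (-46 - 1*107/26) = 6 - (-46 - 107/26) = 6 - 1*(-1303/26) = 6 + 1303/26 = 1459/26 ≈ 56.115)
(x(N(3) + 4) + S)**2 = (2*(3*(6 + 3) + 4) + 1459/26)**2 = (2*(3*9 + 4) + 1459/26)**2 = (2*(27 + 4) + 1459/26)**2 = (2*31 + 1459/26)**2 = (62 + 1459/26)**2 = (3071/26)**2 = 9431041/676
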